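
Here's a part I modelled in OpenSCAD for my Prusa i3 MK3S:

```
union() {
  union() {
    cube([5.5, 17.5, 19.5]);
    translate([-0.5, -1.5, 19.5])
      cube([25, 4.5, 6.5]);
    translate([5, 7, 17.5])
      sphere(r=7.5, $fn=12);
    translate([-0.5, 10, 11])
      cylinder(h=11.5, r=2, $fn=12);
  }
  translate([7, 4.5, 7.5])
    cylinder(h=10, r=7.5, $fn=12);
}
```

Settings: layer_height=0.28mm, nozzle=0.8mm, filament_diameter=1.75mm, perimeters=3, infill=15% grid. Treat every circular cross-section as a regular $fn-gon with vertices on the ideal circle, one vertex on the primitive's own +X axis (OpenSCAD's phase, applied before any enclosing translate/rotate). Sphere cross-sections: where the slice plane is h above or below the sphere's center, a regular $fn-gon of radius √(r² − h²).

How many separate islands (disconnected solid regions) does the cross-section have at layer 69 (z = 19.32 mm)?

At z = 19.32 mm: the cube (footprint 5.5×17.5) is included at this height; the cube at (-0.5, -1.5) is absent (z outside [19.5, 26]); the sphere at (5, 7): section is a regular 12-gon, circumradius = √(r²−h²) = √(7.5²−1.82²) = 7.276; the r=2 cylinder at (-0.5, 10) gives a regular 12-gon of circumradius 2 (constant along its height); Merging all regions: the regions partially overlap (shared area 80.57 mm²), so overlapping operands fuse into one piece — 1 connected region; the cylinder at (7, 4.5) is not intersected at this z (z outside [7.5, 17.5]); Taking the union: only the result so far is present, so the union is just that shape — 1 connected region. Overall, the cross-section is a single solid region. Island count = 1.

1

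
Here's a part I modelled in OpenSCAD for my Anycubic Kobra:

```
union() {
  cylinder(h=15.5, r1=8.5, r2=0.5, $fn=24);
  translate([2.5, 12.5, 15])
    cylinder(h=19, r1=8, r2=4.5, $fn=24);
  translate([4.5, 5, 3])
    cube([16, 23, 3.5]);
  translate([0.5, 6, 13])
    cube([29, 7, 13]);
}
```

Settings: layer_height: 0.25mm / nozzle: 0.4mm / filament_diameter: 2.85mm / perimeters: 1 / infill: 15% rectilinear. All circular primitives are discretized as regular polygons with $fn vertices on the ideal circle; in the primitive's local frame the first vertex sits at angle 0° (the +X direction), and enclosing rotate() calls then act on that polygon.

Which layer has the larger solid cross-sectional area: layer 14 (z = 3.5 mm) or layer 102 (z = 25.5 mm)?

Layer 14 (z = 3.5): the cone: at t=0.226 of its height the radius interpolates to r₁+(r₂−r₁)t = 6.694, giving a regular 24-gon of that circumradius (area = (24/2)·6.694²·sin(360°/24) = 139.15 mm²); the cone at (2.5, 12.5) is absent (z outside [15, 34]); the cube at (4.5, 5) (footprint 16×23) is included at this height (area 368.00 mm²); the cube at (0.5, 6) is not intersected at this z (z outside [13, 26]); Merging all regions: the 2 present regions are separate (no shared area or edge), so areas and boundary lengths simply add and each stays a separate island — area = 507.15 mm². So its area = 507.15 mm². Layer 102 (z = 25.5): the cone is absent (z outside [0, 15.5]); the cone at (2.5, 12.5) contributes a regular 24-gon of circumradius 6.066 (interpolated between r1=8 and r2=4.5 at t=0.553) (area = (24/2)·6.066²·sin(360°/24) = 114.28 mm²); the cube at (4.5, 5) is not intersected at this z (z outside [3, 6.5]); the cube at (0.5, 6) is present — its section is the full 29×7 rectangle (area 203.00 mm²); Merging all regions: the regions partially overlap — summed areas 317.28 mm² minus the doubly-counted overlap 44.43 mm² gives 272.85 mm² — area = 272.85 mm². So its area = 272.85 mm². Layer 14 is larger (507.15 vs 272.85 mm²).

layer 14 (z = 3.5 mm)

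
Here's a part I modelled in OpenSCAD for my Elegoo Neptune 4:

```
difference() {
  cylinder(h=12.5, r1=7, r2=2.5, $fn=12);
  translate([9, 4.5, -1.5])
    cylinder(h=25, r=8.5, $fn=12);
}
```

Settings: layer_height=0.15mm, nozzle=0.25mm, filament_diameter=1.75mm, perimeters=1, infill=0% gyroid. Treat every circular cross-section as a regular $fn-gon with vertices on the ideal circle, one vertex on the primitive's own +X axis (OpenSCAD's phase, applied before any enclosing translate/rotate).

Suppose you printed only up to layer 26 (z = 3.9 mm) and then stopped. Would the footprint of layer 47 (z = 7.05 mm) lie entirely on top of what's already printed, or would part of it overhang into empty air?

entirely on top

Compare the two slices. At z = 3.9: the cone (r1=7→r2=2.5) has section circumradius 5.596 here — a regular 12-gon (area = (12/2)·5.596²·sin(360°/12) = 93.95 mm²); the cylinder at (9, 4.5): section is a regular 12-gon, circumradius r=8.5 (area = (12/2)·8.500²·sin(360°/12) = 216.75 mm²); Subtracting the remaining from the first: starting from the cone (93.95 mm²), the r=8.5 cylinder at (9, 4.5) partially overlaps it — only the 23.29 mm² overlap (of its 216.75 mm²) is removed, clipping the outline — area = 70.66 mm². At z = 7.05: the cone: at t=0.564 of its height the radius interpolates to r₁+(r₂−r₁)t = 4.462, giving a regular 12-gon of that circumradius (area = (12/2)·4.462²·sin(360°/12) = 59.73 mm²); the r=8.5 cylinder at (9, 4.5) gives a regular 12-gon of circumradius 8.5 (constant along its height) (area = (12/2)·8.500²·sin(360°/12) = 216.75 mm²); Taking the first minus the rest: starting from the cone (59.73 mm²), the r=8.5 cylinder at (9, 4.5) partially overlaps it — only the 12.61 mm² overlap (of its 216.75 mm²) is removed, clipping the outline — area = 47.11 mm². Checking containment: the cross-section at z = 7.05 is a subset of the cross-section at z = 3.9.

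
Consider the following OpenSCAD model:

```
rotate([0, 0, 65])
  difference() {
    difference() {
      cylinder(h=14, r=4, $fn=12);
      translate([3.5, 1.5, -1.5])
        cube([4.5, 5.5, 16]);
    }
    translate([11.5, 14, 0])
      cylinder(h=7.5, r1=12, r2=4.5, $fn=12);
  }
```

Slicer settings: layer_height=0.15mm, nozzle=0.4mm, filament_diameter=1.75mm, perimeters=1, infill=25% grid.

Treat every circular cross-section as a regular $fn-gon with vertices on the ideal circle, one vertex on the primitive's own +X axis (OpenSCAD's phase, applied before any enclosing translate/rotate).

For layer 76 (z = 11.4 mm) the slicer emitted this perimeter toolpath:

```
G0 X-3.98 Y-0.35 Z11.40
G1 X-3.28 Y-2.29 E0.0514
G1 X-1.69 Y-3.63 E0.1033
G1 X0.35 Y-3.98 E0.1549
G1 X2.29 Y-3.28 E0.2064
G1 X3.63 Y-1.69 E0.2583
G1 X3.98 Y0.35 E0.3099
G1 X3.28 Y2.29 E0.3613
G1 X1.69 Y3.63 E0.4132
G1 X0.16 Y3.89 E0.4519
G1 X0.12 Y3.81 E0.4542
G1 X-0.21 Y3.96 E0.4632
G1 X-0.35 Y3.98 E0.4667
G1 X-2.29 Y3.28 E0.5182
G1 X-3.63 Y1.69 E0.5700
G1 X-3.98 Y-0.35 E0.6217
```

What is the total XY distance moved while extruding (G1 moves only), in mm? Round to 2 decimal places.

24.92 mm

Sum the Euclidean lengths of each G1 segment: total = 24.92 mm.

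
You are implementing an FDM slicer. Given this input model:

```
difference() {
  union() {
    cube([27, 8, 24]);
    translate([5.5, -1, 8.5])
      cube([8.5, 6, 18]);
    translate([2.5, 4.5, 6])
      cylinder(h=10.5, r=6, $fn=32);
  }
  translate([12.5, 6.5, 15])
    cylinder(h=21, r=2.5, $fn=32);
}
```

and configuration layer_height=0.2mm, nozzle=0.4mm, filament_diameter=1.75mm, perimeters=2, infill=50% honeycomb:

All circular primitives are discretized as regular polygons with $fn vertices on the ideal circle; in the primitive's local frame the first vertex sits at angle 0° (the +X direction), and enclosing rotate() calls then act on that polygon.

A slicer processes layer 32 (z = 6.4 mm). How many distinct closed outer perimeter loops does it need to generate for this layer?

1

At z = 6.4 mm: the cube (footprint 27×8) is included at this height; the cube at (5.5, -1) does not reach this height (z outside [8.5, 26.5]); the cylinder at (2.5, 4.5): section is a regular 32-gon, circumradius r=6; Taking the union: the regions partially overlap (shared area 63.77 mm²), so overlapping operands fuse into one piece — 1 connected region; the cylinder at (12.5, 6.5) is not intersected at this z (z outside [15, 36]); Subtracting the remaining from the first: none of the subtracted shapes is present at this height, so that combined region is unchanged — 1 connected region. The result has 1 disconnected region.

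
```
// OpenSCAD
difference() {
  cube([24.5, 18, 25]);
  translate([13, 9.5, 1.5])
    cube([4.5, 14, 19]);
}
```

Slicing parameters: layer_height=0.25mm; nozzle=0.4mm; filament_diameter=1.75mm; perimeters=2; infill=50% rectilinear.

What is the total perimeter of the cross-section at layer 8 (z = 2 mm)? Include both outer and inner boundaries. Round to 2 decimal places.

102.00 mm

At z = 2 mm: the cube (footprint 24.5×18) is included at this height (perimeter 85.00 mm); the cube at (13, 9.5) is present — its section is the full 4.5×14 rectangle (perimeter 37.00 mm); After the difference (first − rest): starting from the 24.5×18 cube, the 4.5×14 cube at (13, 9.5) partially overlaps it — only the 38.25 mm² overlap (of its 63.00 mm²) is removed, clipping the outline — boundary = 102.00 mm. Overall, the cross-section is a single solid region. Total boundary length (outer) = 102.00 mm.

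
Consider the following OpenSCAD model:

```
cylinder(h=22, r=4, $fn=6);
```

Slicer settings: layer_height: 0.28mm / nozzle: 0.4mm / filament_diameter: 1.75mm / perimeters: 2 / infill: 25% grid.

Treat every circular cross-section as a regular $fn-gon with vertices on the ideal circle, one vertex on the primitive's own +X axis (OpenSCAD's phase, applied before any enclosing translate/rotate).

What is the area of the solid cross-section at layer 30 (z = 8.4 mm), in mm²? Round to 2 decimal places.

41.57 mm²

At z = 8.4 mm: the cylinder: section is a regular 6-gon, circumradius r=4 (area = (6/2)·4.000²·sin(360°/6) = 41.57 mm²). Overall, the cross-section is a single solid region. Net area = 41.57 mm².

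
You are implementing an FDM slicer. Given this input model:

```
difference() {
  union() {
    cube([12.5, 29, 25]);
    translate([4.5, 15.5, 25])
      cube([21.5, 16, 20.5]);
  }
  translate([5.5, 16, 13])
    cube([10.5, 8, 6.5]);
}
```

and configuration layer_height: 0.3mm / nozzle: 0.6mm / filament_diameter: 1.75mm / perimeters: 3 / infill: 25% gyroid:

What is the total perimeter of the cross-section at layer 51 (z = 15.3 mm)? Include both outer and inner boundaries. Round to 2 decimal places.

At z = 15.3 mm: the 12.5×29 cube contributes its full rectangle (perimeter 83.00 mm); the cube at (4.5, 15.5) is not intersected at this z (z outside [25, 45.5]); Combining (union): only the 12.5×29 cube is present, so the union is just that shape — boundary = 83.00 mm; the cube at (5.5, 16) is present — its section is the full 10.5×8 rectangle (perimeter 37.00 mm); Taking the first minus the rest: starting from that combined region, the 10.5×8 cube at (5.5, 16) partially overlaps it — only the 56.00 mm² overlap (of its 84.00 mm²) is removed, clipping the outline — boundary = 97.00 mm. Overall, the cross-section is a single solid region. Total boundary length (outer) = 97.00 mm.

97.00 mm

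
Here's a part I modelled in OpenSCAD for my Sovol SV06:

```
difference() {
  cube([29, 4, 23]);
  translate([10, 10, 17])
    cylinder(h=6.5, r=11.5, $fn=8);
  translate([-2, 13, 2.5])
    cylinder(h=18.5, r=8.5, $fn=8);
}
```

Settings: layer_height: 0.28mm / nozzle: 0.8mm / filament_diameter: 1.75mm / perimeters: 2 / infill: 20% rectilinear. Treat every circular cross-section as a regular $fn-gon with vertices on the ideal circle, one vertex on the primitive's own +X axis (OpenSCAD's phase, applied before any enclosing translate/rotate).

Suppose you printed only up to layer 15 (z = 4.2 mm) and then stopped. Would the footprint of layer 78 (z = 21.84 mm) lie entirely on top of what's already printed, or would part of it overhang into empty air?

Compare the two slices. At z = 4.2: the cube (footprint 29×4) is included at this height (area 116.00 mm²); the cylinder at (10, 10) does not reach this height (z outside [17, 23.5]); the r=8.5 cylinder at (-2, 13) gives a regular 8-gon of circumradius 8.5 (constant along its height) (area = (8/2)·8.500²·sin(360°/8) = 204.35 mm²); Subtracting the remaining from the first: starting from the 29×4 cube (116.00 mm²), the r=8.5 cylinder at (-2, 13) misses the remaining region (no effect) — area = 116.00 mm². At z = 21.84: the cube (footprint 29×4) is included at this height (area 116.00 mm²); the cylinder at (10, 10): section is a regular 8-gon, circumradius r=11.5 (area = (8/2)·11.500²·sin(360°/8) = 374.06 mm²); the cylinder at (-2, 13) is absent (z outside [2.5, 21]); After the difference (first − rest): starting from the 29×4 cube (116.00 mm²), the r=11.5 cylinder at (10, 10) partially overlaps it — only the 58.51 mm² overlap (of its 374.06 mm²) is removed, clipping the outline — area = 57.49 mm². Checking containment: the cross-section at z = 21.84 is a subset of the cross-section at z = 4.2.

entirely on top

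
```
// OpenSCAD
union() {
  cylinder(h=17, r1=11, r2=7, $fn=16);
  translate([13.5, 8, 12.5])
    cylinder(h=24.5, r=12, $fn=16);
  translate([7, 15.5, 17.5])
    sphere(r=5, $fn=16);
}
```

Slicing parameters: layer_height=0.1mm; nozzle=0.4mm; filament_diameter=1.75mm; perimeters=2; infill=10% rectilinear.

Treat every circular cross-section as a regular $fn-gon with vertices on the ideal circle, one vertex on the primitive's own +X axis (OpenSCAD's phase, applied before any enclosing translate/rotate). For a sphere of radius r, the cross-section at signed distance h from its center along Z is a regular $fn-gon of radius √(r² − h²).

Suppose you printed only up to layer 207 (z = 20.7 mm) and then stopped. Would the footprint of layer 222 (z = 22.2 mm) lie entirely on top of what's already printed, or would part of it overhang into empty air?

Compare the two slices. At z = 20.7: the cone is not intersected at this z (z outside [0, 17]); the r=12 cylinder at (13.5, 8) gives a regular 16-gon of circumradius 12 (constant along its height) (area = (16/2)·12.000²·sin(360°/16) = 440.85 mm²); the r=5 sphere at (7, 15.5) slices to a regular 16-gon of circumradius 3.842 (√(r²−h²) with h=3.2 from center) (area = (16/2)·3.842²·sin(360°/16) = 45.19 mm²); Taking the union: the regions partially overlap — summed areas 486.04 mm² minus the doubly-counted overlap 35.32 mm² gives 450.72 mm² — area = 450.72 mm². At z = 22.2: the cone is not intersected at this z (z outside [0, 17]); the r=12 cylinder at (13.5, 8) contributes a regular 16-gon of circumradius 12 (area = (16/2)·12.000²·sin(360°/16) = 440.85 mm²); the sphere at (7, 15.5): section is a regular 16-gon, circumradius = √(r²−h²) = √(5²−4.7²) = 1.706 (area = (16/2)·1.706²·sin(360°/16) = 8.91 mm²); Taking the union: the r=5 sphere at (7, 15.5) lies entirely inside the r=12 cylinder at (13.5, 8), so the union is just the r=12 cylinder at (13.5, 8) — area = 440.85 mm². Checking containment: the cross-section at z = 22.2 is a subset of the cross-section at z = 20.7.

entirely on top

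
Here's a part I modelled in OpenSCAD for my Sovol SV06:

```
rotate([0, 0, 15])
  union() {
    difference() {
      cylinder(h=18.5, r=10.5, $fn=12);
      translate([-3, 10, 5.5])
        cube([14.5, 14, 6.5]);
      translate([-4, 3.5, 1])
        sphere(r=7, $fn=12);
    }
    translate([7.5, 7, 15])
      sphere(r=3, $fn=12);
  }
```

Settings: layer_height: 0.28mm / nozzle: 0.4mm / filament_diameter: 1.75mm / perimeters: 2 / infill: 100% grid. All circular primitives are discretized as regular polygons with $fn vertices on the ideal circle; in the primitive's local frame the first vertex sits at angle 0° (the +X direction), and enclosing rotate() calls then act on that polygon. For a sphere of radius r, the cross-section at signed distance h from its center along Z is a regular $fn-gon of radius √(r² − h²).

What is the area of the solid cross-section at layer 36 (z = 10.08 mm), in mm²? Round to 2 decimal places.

329.82 mm²

At z = 10.08 mm: the r=10.5 cylinder contributes a regular 12-gon of circumradius 10.5 (area = (12/2)·10.500²·sin(360°/12) = 330.75 mm²); the 14.5×14 cube at (-3, 10) contributes its full rectangle (area 203.00 mm²); the sphere at (-4, 3.5) does not reach this height (|z−center|=9.080 > r=7); Subtracting the remaining from the first: starting from the r=10.5 cylinder (330.75 mm²), the 14.5×14 cube at (-3, 10) partially overlaps it — only the 0.93 mm² overlap (of its 203.00 mm²) is removed, clipping the outline — area = 329.82 mm²; the sphere at (7.5, 7) is absent (|z−center|=4.920 > r=3); Taking the union: only the result so far is present, so the union is just that shape — area = 329.82 mm²; (whole slice rotated 15° about Z — lengths, areas and connectivity unchanged). Overall, the cross-section is a single solid region. Net area = 329.82 mm².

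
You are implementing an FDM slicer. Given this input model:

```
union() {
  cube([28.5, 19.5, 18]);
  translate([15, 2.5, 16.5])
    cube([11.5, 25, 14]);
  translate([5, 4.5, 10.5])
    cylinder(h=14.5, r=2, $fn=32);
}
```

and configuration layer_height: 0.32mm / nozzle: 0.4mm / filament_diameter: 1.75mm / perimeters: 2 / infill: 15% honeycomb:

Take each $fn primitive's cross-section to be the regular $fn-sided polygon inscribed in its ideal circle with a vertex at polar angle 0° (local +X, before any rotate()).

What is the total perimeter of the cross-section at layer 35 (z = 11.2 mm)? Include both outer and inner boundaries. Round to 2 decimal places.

96.00 mm

At z = 11.2 mm: the cube is present — its section is the full 28.5×19.5 rectangle (perimeter 96.00 mm); the cube at (15, 2.5) does not reach this height (z outside [16.5, 30.5]); the r=2 cylinder at (5, 4.5) gives a regular 32-gon of circumradius 2 (constant along its height) (perimeter = 2·32·2.000·sin(180°/32) = 12.55 mm); Taking the union: the r=2 cylinder at (5, 4.5) lies entirely inside the 28.5×19.5 cube, so the union is just the 28.5×19.5 cube — boundary = 96.00 mm. Overall, the cross-section is a single solid region. Total boundary length (outer) = 96.00 mm.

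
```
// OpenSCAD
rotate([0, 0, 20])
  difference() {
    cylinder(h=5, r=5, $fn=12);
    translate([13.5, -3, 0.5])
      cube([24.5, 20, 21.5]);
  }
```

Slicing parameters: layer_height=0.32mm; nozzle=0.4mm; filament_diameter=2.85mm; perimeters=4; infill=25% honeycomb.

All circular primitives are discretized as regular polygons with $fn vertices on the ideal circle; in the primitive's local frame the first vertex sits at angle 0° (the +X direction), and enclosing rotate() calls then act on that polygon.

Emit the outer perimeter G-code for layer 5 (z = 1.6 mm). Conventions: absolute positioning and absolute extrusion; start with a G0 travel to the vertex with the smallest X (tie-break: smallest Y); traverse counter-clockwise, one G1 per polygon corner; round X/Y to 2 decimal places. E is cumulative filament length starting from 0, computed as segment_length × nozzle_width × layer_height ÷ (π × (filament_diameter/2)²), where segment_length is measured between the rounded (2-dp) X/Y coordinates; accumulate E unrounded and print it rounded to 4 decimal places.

G0 X-4.92 Y0.87 Z1.60
G1 X-4.70 Y-1.71 E0.0520
G1 X-3.21 Y-3.83 E0.1039
G1 X-0.87 Y-4.92 E0.1557
G1 X1.71 Y-4.70 E0.2077
G1 X3.83 Y-3.21 E0.2597
G1 X4.92 Y-0.87 E0.3115
G1 X4.70 Y1.71 E0.3634
G1 X3.21 Y3.83 E0.4154
G1 X0.87 Y4.92 E0.4672
G1 X-1.71 Y4.70 E0.5192
G1 X-3.83 Y3.21 E0.5712
G1 X-4.92 Y0.87 E0.6230

At z = 1.6 mm: the cylinder: section is a regular 12-gon, circumradius r=5; the cube at (13.5, -3) is present — its section is the full 24.5×20 rectangle; Subtracting the remaining from the first: starting from the r=5 cylinder, the 24.5×20 cube at (13.5, -3) misses the remaining region (no effect) — 1 connected region; (rotated 20° about Z; rotation is an isometry so areas/perimeters/island counts are preserved). The outline is a single polygon with 12 vertices. Extrusion per mm of travel: 0.4 × 0.32 / (π × 1.425²) = 0.020065. Accumulating E over each segment gives final E = 0.6230.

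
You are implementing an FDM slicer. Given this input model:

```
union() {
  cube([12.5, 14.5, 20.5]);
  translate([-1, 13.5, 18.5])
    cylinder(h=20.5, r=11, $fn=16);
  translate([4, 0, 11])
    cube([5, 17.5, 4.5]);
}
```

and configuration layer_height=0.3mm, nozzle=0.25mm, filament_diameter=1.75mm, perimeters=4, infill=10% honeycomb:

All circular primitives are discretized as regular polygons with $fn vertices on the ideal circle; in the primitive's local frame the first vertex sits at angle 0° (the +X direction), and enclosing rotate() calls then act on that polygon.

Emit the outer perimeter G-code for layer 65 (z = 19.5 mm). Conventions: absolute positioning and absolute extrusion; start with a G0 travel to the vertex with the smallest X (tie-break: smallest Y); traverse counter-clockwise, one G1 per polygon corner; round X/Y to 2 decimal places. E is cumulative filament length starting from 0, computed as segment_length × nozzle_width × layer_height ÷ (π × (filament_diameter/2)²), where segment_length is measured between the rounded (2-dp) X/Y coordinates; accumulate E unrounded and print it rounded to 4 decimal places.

G0 X-12.00 Y13.50 Z19.50
G1 X-11.16 Y9.29 E0.1339
G1 X-8.78 Y5.72 E0.2676
G1 X-5.21 Y3.34 E0.4014
G1 X-1.00 Y2.50 E0.5353
G1 X0.00 Y2.70 E0.5671
G1 X0.00 Y0.00 E0.6513
G1 X12.50 Y0.00 E1.0411
G1 X12.50 Y14.50 E1.4932
G1 X9.80 Y14.50 E1.5774
G1 X9.16 Y17.71 E1.6794
G1 X6.78 Y21.28 E1.8132
G1 X3.21 Y23.66 E1.9470
G1 X-1.00 Y24.50 E2.0809
G1 X-5.21 Y23.66 E2.2147
G1 X-8.78 Y21.28 E2.3485
G1 X-11.16 Y17.71 E2.4823
G1 X-12.00 Y13.50 E2.6162

At z = 19.5 mm: the cube is present — its section is the full 12.5×14.5 rectangle; the r=11 cylinder at (-1, 13.5) gives a regular 16-gon of circumradius 11 (constant along its height); the cube at (4, 0) does not reach this height (z outside [11, 15.5]); Merging all regions: the regions partially overlap (shared area 91.61 mm²), so overlapping operands fuse into one piece — 1 connected region. The outline is a single polygon with 17 vertices. Extrusion per mm of travel: 0.25 × 0.3 / (π × 0.875²) = 0.031181. Accumulating E over each segment gives final E = 2.6162.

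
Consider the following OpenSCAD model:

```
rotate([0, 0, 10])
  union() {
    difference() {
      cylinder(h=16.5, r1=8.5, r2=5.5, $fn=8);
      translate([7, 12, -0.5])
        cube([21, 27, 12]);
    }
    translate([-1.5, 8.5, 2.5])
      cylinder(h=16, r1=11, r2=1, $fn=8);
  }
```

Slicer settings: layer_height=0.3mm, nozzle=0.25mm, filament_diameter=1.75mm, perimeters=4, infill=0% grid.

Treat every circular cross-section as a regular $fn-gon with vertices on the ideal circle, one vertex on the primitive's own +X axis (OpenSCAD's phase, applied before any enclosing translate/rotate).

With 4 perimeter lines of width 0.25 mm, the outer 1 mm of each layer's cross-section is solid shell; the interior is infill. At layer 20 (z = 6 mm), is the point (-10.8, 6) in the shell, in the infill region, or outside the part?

At z = 6 mm: the cone contributes a regular 8-gon of circumradius 7.409 (interpolated between r1=8.5 and r2=5.5 at t=0.364); the cube at (7, 12) (footprint 21×27) is included at this height; Subtracting the remaining from the first: starting from the cone, the 21×27 cube at (7, 12) misses the remaining region (no effect) — 1 connected region; the cone at (-1.5, 8.5): at t=0.219 of its height the radius interpolates to r₁+(r₂−r₁)t = 8.812, giving a regular 8-gon of that circumradius; Taking the union: the regions partially overlap (shared area 60.13 mm²), so overlapping operands fuse into one piece — 1 connected region; (whole slice rotated 10° about Z — lengths, areas and connectivity unchanged). Overall, the cross-section is a single solid region. Undo the 10° rotation: the query point maps to (-9.594, 7.784) in the un-rotated model frame. The nearest boundary edge runs (-7.73, 2.27)→(-10.31, 8.50); distance from the point to it = 0.39 mm. The point is inside the cross-section, 0.39 mm from the nearest boundary — within the 1 mm shell band (4 × 0.25).

shell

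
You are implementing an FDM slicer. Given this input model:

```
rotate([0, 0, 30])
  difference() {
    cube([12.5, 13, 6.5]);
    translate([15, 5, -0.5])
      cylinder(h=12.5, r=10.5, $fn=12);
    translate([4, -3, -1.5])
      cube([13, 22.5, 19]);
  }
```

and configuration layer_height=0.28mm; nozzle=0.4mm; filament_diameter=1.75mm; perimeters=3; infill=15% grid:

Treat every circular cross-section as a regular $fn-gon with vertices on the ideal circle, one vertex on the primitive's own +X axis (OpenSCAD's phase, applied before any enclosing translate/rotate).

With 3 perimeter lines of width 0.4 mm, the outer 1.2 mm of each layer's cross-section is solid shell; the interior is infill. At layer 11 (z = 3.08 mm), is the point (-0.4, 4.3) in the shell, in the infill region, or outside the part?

At z = 3.08 mm: the cube (footprint 12.5×13) is included at this height; the cylinder at (15, 5): section is a regular 12-gon, circumradius r=10.5; the 13×22.5 cube at (4, -3) contributes its full rectangle; Taking the first minus the rest: starting from the 12.5×13 cube, the r=10.5 cylinder at (15, 5) partially overlaps it — only the 89.31 mm² overlap (of its 330.75 mm²) is removed, clipping the outline; the 13×22.5 cube at (4, -3) partially overlaps it — only the 21.19 mm² overlap (of its 292.50 mm²) is removed, clipping the outline — 1 connected region; (rotated 30° about Z; rotation is an isometry so areas/perimeters/island counts are preserved). Overall, the cross-section is a single solid region. Undo the 30° rotation: the query point maps to (1.804, 3.924) in the un-rotated model frame. The nearest boundary edge runs (0.00, 0.00)→(0.00, 13.00); distance from the point to it = 1.80 mm. The point is inside the cross-section and 1.80 mm from the nearest boundary — more than the 1.2 mm shell width (3 × 0.4), so it's in the infill interior.

infill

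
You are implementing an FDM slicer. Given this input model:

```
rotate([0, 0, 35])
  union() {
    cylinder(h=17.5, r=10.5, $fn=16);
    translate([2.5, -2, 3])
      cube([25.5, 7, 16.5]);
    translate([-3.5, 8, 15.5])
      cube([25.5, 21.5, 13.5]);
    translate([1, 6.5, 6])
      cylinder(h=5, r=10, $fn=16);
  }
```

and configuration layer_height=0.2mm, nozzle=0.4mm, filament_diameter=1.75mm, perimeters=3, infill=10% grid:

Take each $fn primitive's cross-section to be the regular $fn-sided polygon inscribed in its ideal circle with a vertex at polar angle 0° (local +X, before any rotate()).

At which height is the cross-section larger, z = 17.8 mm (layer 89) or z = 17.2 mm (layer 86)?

layer 86 (z = 17.2 mm)

Layer 89 (z = 17.8): the cylinder is not intersected at this z (z outside [0, 17.5]); the 25.5×7 cube at (2.5, -2) contributes its full rectangle (area 178.50 mm²); the cube at (-3.5, 8) (footprint 25.5×21.5) is included at this height (area 548.25 mm²); the cylinder at (1, 6.5) is not intersected at this z (z outside [6, 11]); Merging all regions: the 2 present regions are separate (no shared area or edge), so areas and boundary lengths simply add and each stays a separate island — area = 726.75 mm²; (rotated 35° about Z; rotation is an isometry so areas/perimeters/island counts are preserved). So its area = 726.75 mm². Layer 86 (z = 17.2): the r=10.5 cylinder contributes a regular 16-gon of circumradius 10.5 (area = (16/2)·10.500²·sin(360°/16) = 337.53 mm²); the cube at (2.5, -2) is present — its section is the full 25.5×7 rectangle (area 178.50 mm²); the 25.5×21.5 cube at (-3.5, 8) contributes its full rectangle (area 548.25 mm²); the cylinder at (1, 6.5) is absent (z outside [6, 11]); Merging all regions: the regions partially overlap — summed areas 1064.28 mm² minus the doubly-counted overlap 71.03 mm² gives 993.25 mm² — area = 993.25 mm²; (rotated 35° about Z; rotation is an isometry so areas/perimeters/island counts are preserved). So its area = 993.25 mm². Layer 86 is larger (993.25 vs 726.75 mm²).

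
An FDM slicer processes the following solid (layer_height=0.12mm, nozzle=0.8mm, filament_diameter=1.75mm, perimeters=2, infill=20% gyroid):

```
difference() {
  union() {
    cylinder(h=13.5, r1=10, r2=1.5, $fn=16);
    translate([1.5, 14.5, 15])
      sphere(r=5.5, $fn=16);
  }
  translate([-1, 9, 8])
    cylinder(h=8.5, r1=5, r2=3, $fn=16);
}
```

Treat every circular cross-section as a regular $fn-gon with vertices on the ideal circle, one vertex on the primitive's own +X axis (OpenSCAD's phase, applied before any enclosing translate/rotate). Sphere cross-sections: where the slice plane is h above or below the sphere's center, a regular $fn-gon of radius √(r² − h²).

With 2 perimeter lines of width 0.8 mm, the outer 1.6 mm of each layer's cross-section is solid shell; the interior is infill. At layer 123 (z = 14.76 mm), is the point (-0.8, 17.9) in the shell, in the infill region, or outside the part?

shell

At z = 14.76 mm: the cone is not intersected at this z (z outside [0, 13.5]); the r=5.5 sphere at (1.5, 14.5) slices to a regular 16-gon of circumradius 5.495 (√(r²−h²) with h=0.24 from center); Merging all regions: only the r=5.5 sphere at (1.5, 14.5) is present, so the union is just that shape — 1 connected region; the cone at (-1, 9): at t=0.795 of its height the radius interpolates to r₁+(r₂−r₁)t = 3.409, giving a regular 16-gon of that circumradius; After the difference (first − rest): starting from the result so far, the cone at (-1, 9) partially overlaps it — only the 11.58 mm² overlap (of its 35.59 mm²) is removed, clipping the outline — 1 connected region. Overall, the cross-section is a single solid region. The nearest boundary edge runs (-2.39, 18.39)→(-0.60, 19.58); distance from the point to it = 1.28 mm. The point is inside the cross-section, 1.28 mm from the nearest boundary — within the 1.6 mm shell band (2 × 0.8).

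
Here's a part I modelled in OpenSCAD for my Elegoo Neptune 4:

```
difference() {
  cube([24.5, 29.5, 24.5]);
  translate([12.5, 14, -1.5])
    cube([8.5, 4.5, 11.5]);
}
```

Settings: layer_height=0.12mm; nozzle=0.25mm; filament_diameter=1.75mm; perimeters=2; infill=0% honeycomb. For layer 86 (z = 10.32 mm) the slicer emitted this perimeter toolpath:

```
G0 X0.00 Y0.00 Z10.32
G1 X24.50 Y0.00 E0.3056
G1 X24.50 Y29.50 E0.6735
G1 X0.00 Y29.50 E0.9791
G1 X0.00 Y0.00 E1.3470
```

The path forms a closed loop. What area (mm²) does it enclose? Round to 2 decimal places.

Apply the shoelace formula to the sequence of (X, Y) vertices; enclosed area = 722.75 mm².

722.75 mm²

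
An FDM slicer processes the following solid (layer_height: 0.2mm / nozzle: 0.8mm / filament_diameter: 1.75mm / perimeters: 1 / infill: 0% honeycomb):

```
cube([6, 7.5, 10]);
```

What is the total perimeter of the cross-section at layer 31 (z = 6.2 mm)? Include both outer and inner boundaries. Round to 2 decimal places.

27.00 mm

At z = 6.2 mm: the cube (footprint 6×7.5) is included at this height (perimeter 27.00 mm). Overall, the cross-section is a single solid region. Total boundary length (outer) = 27.00 mm.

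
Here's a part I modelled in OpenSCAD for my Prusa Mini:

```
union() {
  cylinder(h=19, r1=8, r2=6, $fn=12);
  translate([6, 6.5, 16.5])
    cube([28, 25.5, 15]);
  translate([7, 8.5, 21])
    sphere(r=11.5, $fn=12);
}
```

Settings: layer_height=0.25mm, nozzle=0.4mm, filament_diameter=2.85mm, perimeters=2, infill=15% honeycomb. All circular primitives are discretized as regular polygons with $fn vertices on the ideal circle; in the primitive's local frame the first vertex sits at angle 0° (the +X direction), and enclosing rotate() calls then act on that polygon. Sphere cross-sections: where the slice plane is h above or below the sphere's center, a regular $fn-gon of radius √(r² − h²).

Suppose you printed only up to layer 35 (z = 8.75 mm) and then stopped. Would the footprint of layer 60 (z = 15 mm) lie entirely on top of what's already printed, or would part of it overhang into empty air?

Compare the two slices. At z = 8.75: the cone: at t=0.461 of its height the radius interpolates to r₁+(r₂−r₁)t = 7.079, giving a regular 12-gon of that circumradius (area = (12/2)·7.079²·sin(360°/12) = 150.33 mm²); the cube at (6, 6.5) is not intersected at this z (z outside [16.5, 31.5]); the sphere at (7, 8.5) does not reach this height (|z−center|=12.250 > r=11.5); Merging all regions: only the cone is present, so the union is just that shape — area = 150.33 mm². At z = 15: the cone (r1=8→r2=6) has section circumradius 6.421 here — a regular 12-gon (area = (12/2)·6.421²·sin(360°/12) = 123.69 mm²); the cube at (6, 6.5) is absent (z outside [16.5, 31.5]); the r=11.5 sphere at (7, 8.5) contributes a regular 12-gon of circumradius √(11.5²−6²) = 9.811 (area = (12/2)·9.811²·sin(360°/12) = 288.75 mm²); Taking the union: the regions partially overlap — summed areas 412.44 mm² minus the doubly-counted overlap 36.83 mm² gives 375.61 mm² — area = 375.61 mm². Checking containment: at z = 15 the cross-section extends beyond the z = 8.75 cross-section by about 243.06 mm².

part overhangs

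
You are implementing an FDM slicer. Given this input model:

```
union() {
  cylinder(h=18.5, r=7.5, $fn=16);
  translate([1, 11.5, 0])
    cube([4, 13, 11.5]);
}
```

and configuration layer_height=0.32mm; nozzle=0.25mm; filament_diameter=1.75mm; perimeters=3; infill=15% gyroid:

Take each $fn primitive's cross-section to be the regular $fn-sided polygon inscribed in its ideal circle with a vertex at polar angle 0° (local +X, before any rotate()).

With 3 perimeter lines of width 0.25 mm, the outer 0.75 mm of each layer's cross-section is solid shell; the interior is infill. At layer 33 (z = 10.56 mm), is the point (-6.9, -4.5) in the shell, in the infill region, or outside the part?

At z = 10.56 mm: the r=7.5 cylinder gives a regular 16-gon of circumradius 7.5 (constant along its height); the cube at (1, 11.5) is present — its section is the full 4×13 rectangle; Combining (union): the 2 present regions are separate (no shared area or edge), so areas and boundary lengths simply add and each stays a separate island — 2 connected regions. Overall, the cross-section has 2 separate islands. The nearest boundary edge runs (-5.30, -5.30)→(-6.93, -2.87); distance from the point to it = 0.88 mm. The point is not inside any of the regions above, so it lies outside the cross-section (0.88 mm from the nearest boundary).

outside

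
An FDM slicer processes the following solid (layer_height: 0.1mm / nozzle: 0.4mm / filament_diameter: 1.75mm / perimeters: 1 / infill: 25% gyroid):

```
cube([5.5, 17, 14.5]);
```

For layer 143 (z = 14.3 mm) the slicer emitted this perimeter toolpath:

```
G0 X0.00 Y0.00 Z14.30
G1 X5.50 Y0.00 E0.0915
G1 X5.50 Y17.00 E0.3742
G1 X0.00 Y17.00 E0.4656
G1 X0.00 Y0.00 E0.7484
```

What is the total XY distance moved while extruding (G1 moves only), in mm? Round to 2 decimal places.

45.00 mm

Sum the Euclidean lengths of each G1 segment: total = 45.00 mm.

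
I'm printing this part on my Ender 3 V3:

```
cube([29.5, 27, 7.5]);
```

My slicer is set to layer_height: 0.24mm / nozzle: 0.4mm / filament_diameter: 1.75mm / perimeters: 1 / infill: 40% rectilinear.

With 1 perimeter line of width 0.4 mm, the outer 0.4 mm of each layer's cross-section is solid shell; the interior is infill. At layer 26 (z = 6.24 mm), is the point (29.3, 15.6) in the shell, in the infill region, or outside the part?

shell

At z = 6.24 mm: the cube is present — its section is the full 29.5×27 rectangle. Overall, the cross-section is a single solid region. The nearest boundary edge runs (29.50, 0.00)→(29.50, 27.00); distance from the point to it = 0.20 mm. The point is inside the cross-section, 0.20 mm from the nearest boundary — within the 0.4 mm shell band (1 × 0.4).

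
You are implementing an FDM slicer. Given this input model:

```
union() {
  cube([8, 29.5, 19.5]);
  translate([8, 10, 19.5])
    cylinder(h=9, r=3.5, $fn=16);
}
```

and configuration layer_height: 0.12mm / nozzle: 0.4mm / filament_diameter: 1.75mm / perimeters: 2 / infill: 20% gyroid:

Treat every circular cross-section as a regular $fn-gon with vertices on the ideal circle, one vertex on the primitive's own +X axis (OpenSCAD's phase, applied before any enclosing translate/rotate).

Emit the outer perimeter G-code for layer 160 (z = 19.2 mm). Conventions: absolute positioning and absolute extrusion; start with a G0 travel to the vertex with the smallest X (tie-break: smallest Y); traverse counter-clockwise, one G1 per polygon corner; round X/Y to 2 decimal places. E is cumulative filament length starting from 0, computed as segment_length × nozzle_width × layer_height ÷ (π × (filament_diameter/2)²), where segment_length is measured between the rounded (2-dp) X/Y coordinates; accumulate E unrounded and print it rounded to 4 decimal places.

G0 X0.00 Y0.00 Z19.20
G1 X8.00 Y0.00 E0.1596
G1 X8.00 Y29.50 E0.7484
G1 X0.00 Y29.50 E0.9080
G1 X0.00 Y0.00 E1.4967

At z = 19.2 mm: the cube (footprint 8×29.5) is included at this height; the cylinder at (8, 10) is absent (z outside [19.5, 28.5]); Combining (union): only the 8×29.5 cube is present, so the union is just that shape — 1 connected region. The outline is a single polygon with 4 vertices. Extrusion per mm of travel: 0.4 × 0.12 / (π × 0.875²) = 0.019956. Accumulating E over each segment gives final E = 1.4967.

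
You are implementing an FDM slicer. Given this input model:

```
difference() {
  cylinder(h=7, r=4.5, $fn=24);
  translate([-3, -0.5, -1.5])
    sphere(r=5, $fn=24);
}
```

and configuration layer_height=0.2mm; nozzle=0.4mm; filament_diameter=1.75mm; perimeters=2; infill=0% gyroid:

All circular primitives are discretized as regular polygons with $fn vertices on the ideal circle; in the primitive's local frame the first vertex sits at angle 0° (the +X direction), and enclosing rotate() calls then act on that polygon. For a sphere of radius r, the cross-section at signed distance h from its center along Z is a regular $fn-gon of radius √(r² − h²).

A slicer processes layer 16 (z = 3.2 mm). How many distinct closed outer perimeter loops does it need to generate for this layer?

At z = 3.2 mm: the r=4.5 cylinder contributes a regular 24-gon of circumradius 4.5; the r=5 sphere at (-3, -0.5) contributes a regular 24-gon of circumradius √(5²−4.7²) = 1.706; Subtracting the remaining from the first: starting from the r=4.5 cylinder, the r=5 sphere at (-3, -0.5) partially overlaps it — only the 8.64 mm² overlap (of its 9.04 mm²) is removed, clipping the outline — 1 connected region. The result has 1 disconnected region.

1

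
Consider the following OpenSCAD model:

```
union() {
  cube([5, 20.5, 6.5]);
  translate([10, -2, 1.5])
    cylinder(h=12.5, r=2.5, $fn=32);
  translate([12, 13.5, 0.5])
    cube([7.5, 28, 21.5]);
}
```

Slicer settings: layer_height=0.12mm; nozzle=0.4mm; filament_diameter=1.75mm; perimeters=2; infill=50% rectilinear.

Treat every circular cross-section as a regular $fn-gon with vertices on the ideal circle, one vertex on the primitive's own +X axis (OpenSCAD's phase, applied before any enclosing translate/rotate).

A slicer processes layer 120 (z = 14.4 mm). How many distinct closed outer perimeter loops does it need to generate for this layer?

1

At z = 14.4 mm: the cube is absent (z outside [0, 6.5]); the cylinder at (10, -2) does not reach this height (z outside [1.5, 14]); the 7.5×28 cube at (12, 13.5) contributes its full rectangle; Taking the union: only the 7.5×28 cube at (12, 13.5) is present, so the union is just that shape — 1 connected region. The result has 1 disconnected region.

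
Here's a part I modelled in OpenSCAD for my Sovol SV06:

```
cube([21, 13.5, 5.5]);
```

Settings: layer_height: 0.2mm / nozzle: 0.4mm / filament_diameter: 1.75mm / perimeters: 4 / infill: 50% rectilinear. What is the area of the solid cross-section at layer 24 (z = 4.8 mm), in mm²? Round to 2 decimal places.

At z = 4.8 mm: the 21×13.5 cube contributes its full rectangle (area 283.50 mm²). Overall, the cross-section is a single solid region. Net area = 283.50 mm².

283.50 mm²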